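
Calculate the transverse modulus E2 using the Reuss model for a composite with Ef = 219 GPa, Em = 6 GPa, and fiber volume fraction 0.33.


1/E2 = Vf/Ef + (1-Vf)/Em = 0.33/219 + 0.67/6
E2 = 8.84 GPa

8.84 GPa


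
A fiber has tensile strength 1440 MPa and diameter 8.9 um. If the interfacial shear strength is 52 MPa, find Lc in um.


Lc = sigma_f * d / (2 * tau_i) = 1440 * 8.9 / (2 * 52) = 123.2 um

123.2 um


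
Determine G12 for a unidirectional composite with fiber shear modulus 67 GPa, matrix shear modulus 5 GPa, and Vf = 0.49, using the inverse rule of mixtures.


1/G12 = Vf/Gf + (1-Vf)/Gm = 0.49/67 + 0.51/5
G12 = 9.15 GPa

9.15 GPa


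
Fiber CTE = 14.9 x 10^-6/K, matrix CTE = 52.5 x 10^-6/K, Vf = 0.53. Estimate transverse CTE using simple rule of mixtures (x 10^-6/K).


alpha_2 = alpha_f*Vf + alpha_m*(1-Vf) = 14.9*0.53 + 52.5*0.47 = 32.6 x 10^-6/K

32.6 x 10^-6/K


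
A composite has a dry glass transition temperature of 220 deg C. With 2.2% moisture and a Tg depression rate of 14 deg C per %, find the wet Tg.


Tg_wet = Tg_dry - k*moisture = 220 - 14*2.2 = 189.2 deg C

189.2 deg C


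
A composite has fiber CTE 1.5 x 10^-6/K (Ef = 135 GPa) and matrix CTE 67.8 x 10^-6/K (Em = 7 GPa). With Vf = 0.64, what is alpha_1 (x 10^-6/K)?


E1 = Ef*Vf + Em*(1-Vf) = 88.92
alpha_1 = (alpha_f*Ef*Vf + alpha_m*Em*(1-Vf))/E1 = 3.38 x 10^-6/K

3.38 x 10^-6/K


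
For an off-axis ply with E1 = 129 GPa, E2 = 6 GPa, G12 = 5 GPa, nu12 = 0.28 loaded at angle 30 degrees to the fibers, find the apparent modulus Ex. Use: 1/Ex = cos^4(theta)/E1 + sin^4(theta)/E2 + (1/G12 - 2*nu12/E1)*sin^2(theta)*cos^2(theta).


cos^4(30) = 0.5625, sin^4(30) = 0.0625, sin^2(30)*cos^2(30) = 0.1875
1/G12 - 2*nu12/E1 = 1/5 - 2*0.28/129 = 0.195659 GPa^-1
1/Ex = 0.5625/129 + 0.0625/6 + 0.195659*0.1875 = 0.0514632 GPa^-1
Ex = 19.43 GPa

19.43 GPa


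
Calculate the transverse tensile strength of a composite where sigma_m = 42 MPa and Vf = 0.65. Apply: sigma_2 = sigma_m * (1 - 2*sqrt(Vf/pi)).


factor = 1 - 2*sqrt(0.65/pi) = 0.0903
sigma_2 = 42 * 0.0903 = 3.79 MPa

3.79 MPa


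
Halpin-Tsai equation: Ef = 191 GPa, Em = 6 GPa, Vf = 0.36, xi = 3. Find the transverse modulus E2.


eta = (Ef/Em - 1)/(Ef/Em + xi) = (31.8333 - 1)/(31.8333 + 3) = 0.8852
E2 = Em*(1+xi*eta*Vf)/(1-eta*Vf) = 17.22 GPa

17.22 GPa


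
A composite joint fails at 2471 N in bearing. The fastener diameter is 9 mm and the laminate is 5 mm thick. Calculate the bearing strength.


sigma_br = F/(d*h) = 2471/(9*5) = 54.9 MPa

54.9 MPa


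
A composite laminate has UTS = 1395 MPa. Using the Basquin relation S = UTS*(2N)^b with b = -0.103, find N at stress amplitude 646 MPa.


N = 0.5 * (S/UTS)^(1/b) = 0.5 * (646/1395)^(1/-0.103) = 881.0607 cycles

881.0607 cycles


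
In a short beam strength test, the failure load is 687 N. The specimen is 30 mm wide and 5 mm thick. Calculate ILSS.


ILSS = 3F/(4bh) = 3*687/(4*30*5) = 3.44 MPa

3.44 MPa


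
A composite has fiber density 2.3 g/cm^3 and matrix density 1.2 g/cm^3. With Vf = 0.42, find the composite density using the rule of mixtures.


rho_c = rho_f*Vf + rho_m*(1-Vf) = 2.3*0.42 + 1.2*0.58 = 1.662 g/cm^3

1.662 g/cm^3


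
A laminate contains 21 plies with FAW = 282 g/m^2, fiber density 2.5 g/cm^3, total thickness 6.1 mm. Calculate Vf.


Vf = n * FAW / (rho_f * h * 1000) = 21 * 282 / (2.5 * 6.1 * 1000) = 0.3883

0.3883


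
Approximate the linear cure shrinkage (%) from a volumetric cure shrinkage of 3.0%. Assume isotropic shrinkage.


Linear shrinkage ≈ vol_shrink/3 = 3.0/3 = 1.0%

1.0%


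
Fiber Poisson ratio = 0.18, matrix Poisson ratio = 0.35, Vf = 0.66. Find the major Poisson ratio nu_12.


nu_12 = nu_f*Vf + nu_m*(1-Vf) = 0.18*0.66 + 0.35*0.34 = 0.2378

0.2378


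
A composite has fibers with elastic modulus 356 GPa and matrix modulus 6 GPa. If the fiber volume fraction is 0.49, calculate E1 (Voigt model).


E1 = Ef*Vf + Em*(1-Vf) = 356*0.49 + 6*0.51 = 177.5 GPa

177.5 GPa


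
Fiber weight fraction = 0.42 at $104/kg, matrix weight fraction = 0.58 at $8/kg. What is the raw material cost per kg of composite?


Cost = cost_f*Wf + cost_m*Wm = 104*0.42 + 8*0.58 = $48.32/kg

$48.32/kg


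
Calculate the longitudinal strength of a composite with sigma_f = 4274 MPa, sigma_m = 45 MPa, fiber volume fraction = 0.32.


sigma_1 = sigma_f*Vf + sigma_m*(1-Vf) = 4274*0.32 + 45*0.68 = 1398.3 MPa

1398.3 MPa


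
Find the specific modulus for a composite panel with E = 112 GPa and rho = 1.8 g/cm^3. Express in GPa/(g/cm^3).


Specific stiffness = E/rho = 112/1.8 = 62.2 GPa/(g/cm^3)

62.2 GPa/(g/cm^3)


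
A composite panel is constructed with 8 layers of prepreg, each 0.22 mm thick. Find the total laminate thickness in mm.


h = n * t_ply = 8 * 0.22 = 1.76 mm

1.76 mm


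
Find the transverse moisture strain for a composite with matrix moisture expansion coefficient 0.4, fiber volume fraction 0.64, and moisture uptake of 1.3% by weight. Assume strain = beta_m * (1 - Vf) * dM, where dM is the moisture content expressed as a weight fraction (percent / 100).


dM = 1.3/100 = 0.013
strain = beta_m * (1-Vf) * dM = 0.4 * 0.36 * 0.013 = 0.001872

0.001872


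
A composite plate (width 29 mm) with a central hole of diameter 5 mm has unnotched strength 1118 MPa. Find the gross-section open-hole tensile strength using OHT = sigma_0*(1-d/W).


OHT = sigma_0*(1-d/W) = 1118*(1-5/29) = 925.2 MPa

925.2 MPa


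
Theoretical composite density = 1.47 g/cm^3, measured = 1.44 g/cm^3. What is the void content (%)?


Void% = (rho_theo - rho_actual)/rho_theo * 100 = (1.47 - 1.44)/1.47 * 100 = 2.04%

2.04%


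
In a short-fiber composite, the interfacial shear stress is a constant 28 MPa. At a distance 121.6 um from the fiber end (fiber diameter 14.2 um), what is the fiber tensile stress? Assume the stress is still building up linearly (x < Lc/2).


Force balance: sigma_f * (pi*d^2/4) = tau * (pi*d) * x  ->  sigma_f = 4 * tau * x / d
sigma_f = 4 * 28 * 121.6 / 14.2 = 959.1 MPa

959.1 MPa


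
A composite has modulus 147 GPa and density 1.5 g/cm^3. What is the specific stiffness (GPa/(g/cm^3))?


Specific stiffness = E/rho = 147/1.5 = 98.0 GPa/(g/cm^3)

98.0 GPa/(g/cm^3)


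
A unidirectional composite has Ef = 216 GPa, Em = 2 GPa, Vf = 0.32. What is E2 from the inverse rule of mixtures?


1/E2 = Vf/Ef + (1-Vf)/Em = 0.32/216 + 0.68/2
E2 = 2.93 GPa

2.93 GPa


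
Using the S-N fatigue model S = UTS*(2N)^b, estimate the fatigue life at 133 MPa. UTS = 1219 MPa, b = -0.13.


N = 0.5 * (S/UTS)^(1/b) = 0.5 * (133/1219)^(1/-0.13) = 1.2593e+07 cycles

1.2593e+07 cycles


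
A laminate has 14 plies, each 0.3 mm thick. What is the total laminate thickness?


h = n * t_ply = 14 * 0.3 = 4.2 mm

4.2 mm


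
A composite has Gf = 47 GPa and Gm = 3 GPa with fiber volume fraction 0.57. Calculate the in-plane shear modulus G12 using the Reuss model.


1/G12 = Vf/Gf + (1-Vf)/Gm = 0.57/47 + 0.43/3
G12 = 6.43 GPa

6.43 GPa


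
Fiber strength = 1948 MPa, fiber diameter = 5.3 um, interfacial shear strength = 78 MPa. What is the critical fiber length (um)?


Lc = sigma_f * d / (2 * tau_i) = 1948 * 5.3 / (2 * 78) = 66.2 um

66.2 um


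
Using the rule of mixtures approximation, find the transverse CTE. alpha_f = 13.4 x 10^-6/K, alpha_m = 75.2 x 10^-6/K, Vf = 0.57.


alpha_2 = alpha_f*Vf + alpha_m*(1-Vf) = 13.4*0.57 + 75.2*0.43 = 40.0 x 10^-6/K

40.0 x 10^-6/K


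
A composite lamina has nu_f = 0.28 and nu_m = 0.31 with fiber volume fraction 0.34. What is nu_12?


nu_12 = nu_f*Vf + nu_m*(1-Vf) = 0.28*0.34 + 0.31*0.66 = 0.2998

0.2998


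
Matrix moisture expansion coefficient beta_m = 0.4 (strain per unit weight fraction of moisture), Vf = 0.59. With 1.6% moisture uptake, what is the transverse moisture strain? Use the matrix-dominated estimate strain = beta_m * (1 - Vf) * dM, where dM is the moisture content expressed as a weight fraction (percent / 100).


dM = 1.6/100 = 0.016
strain = beta_m * (1-Vf) * dM = 0.4 * 0.41 * 0.016 = 0.002624

0.002624


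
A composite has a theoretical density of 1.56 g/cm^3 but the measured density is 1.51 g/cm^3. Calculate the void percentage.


Void% = (rho_theo - rho_actual)/rho_theo * 100 = (1.56 - 1.51)/1.56 * 100 = 3.21%

3.21%


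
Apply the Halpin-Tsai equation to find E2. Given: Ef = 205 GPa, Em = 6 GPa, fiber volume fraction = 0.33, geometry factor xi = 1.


eta = (Ef/Em - 1)/(Ef/Em + xi) = (34.1667 - 1)/(34.1667 + 1) = 0.9431
E2 = Em*(1+xi*eta*Vf)/(1-eta*Vf) = 11.42 GPa

11.42 GPa


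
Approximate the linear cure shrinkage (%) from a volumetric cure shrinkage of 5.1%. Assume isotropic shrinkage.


Linear shrinkage ≈ vol_shrink/3 = 5.1/3 = 1.7%

1.7%


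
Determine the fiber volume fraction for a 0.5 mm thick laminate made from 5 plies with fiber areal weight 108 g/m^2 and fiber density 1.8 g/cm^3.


Vf = n * FAW / (rho_f * h * 1000) = 5 * 108 / (1.8 * 0.5 * 1000) = 0.6

0.6


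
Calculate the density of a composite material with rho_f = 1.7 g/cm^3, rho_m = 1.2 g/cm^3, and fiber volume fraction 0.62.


rho_c = rho_f*Vf + rho_m*(1-Vf) = 1.7*0.62 + 1.2*0.38 = 1.51 g/cm^3

1.51 g/cm^3


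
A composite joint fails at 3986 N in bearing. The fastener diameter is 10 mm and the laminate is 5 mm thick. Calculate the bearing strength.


sigma_br = F/(d*h) = 3986/(10*5) = 79.7 MPa

79.7 MPa


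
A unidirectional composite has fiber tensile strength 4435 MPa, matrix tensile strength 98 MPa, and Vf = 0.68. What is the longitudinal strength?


sigma_1 = sigma_f*Vf + sigma_m*(1-Vf) = 4435*0.68 + 98*0.32 = 3047.2 MPa

3047.2 MPa


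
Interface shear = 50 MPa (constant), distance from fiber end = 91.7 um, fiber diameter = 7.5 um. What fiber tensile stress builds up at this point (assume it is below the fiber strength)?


Force balance: sigma_f * (pi*d^2/4) = tau * (pi*d) * x  ->  sigma_f = 4 * tau * x / d
sigma_f = 4 * 50 * 91.7 / 7.5 = 2445.3 MPa

2445.3 MPa


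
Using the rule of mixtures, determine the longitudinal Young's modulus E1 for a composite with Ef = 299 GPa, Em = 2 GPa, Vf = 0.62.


E1 = Ef*Vf + Em*(1-Vf) = 299*0.62 + 2*0.38 = 186.14 GPa

186.14 GPa


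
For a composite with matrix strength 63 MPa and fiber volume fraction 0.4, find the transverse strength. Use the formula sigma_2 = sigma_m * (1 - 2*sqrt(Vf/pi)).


factor = 1 - 2*sqrt(0.4/pi) = 0.2864
sigma_2 = 63 * 0.2864 = 18.04 MPa

18.04 MPa


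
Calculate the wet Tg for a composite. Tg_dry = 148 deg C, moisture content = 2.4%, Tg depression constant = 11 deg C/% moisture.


Tg_wet = Tg_dry - k*moisture = 148 - 11*2.4 = 121.6 deg C

121.6 deg C


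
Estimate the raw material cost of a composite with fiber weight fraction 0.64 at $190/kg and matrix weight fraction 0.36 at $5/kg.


Cost = cost_f*Wf + cost_m*Wm = 190*0.64 + 5*0.36 = $123.4/kg

$123.4/kg


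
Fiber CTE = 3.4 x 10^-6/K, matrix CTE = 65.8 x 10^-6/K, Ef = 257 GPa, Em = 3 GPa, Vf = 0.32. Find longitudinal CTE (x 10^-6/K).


E1 = Ef*Vf + Em*(1-Vf) = 84.28
alpha_1 = (alpha_f*Ef*Vf + alpha_m*Em*(1-Vf))/E1 = 4.91 x 10^-6/K

4.91 x 10^-6/K


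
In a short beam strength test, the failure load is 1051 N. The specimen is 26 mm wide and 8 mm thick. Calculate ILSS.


ILSS = 3F/(4bh) = 3*1051/(4*26*8) = 3.79 MPa

3.79 MPa


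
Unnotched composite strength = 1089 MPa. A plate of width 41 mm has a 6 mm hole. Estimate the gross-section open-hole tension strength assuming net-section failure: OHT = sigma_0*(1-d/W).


OHT = sigma_0*(1-d/W) = 1089*(1-6/41) = 929.6 MPa

929.6 MPa


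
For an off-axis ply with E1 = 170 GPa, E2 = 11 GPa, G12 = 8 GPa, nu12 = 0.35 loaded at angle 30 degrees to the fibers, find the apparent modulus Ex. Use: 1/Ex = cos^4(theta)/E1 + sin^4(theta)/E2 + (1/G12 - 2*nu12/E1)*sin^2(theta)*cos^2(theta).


cos^4(30) = 0.5625, sin^4(30) = 0.0625, sin^2(30)*cos^2(30) = 0.1875
1/G12 - 2*nu12/E1 = 1/8 - 2*0.35/170 = 0.120882 GPa^-1
1/Ex = 0.5625/170 + 0.0625/11 + 0.120882*0.1875 = 0.0316561 GPa^-1
Ex = 31.59 GPa

31.59 GPa


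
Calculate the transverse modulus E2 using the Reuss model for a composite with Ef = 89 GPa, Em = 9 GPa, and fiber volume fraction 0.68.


1/E2 = Vf/Ef + (1-Vf)/Em = 0.68/89 + 0.32/9
E2 = 23.15 GPa

23.15 GPa


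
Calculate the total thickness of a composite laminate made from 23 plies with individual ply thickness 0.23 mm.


h = n * t_ply = 23 * 0.23 = 5.29 mm

5.29 mm


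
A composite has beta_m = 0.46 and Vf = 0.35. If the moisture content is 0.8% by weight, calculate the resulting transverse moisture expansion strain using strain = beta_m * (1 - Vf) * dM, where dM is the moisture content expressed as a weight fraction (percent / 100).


dM = 0.8/100 = 0.008
strain = beta_m * (1-Vf) * dM = 0.46 * 0.65 * 0.008 = 0.002392

0.002392


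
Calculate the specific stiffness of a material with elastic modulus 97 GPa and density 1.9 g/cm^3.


Specific stiffness = E/rho = 97/1.9 = 51.1 GPa/(g/cm^3)

51.1 GPa/(g/cm^3)


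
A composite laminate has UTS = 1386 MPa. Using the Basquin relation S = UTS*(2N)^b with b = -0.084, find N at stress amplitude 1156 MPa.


N = 0.5 * (S/UTS)^(1/b) = 0.5 * (1156/1386)^(1/-0.084) = 4.3364 cycles

4.3364 cycles


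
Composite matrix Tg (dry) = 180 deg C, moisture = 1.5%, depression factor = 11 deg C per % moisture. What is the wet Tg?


Tg_wet = Tg_dry - k*moisture = 180 - 11*1.5 = 163.5 deg C

163.5 deg C


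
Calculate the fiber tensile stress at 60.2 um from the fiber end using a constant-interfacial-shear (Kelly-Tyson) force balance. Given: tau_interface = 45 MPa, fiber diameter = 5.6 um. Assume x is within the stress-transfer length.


Force balance: sigma_f * (pi*d^2/4) = tau * (pi*d) * x  ->  sigma_f = 4 * tau * x / d
sigma_f = 4 * 45 * 60.2 / 5.6 = 1935.0 MPa

1935.0 MPa


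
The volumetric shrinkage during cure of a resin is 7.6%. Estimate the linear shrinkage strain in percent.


Linear shrinkage ≈ vol_shrink/3 = 7.6/3 = 2.533%

2.533%


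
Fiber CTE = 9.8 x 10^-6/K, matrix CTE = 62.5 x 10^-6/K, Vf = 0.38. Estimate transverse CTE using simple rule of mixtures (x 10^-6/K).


alpha_2 = alpha_f*Vf + alpha_m*(1-Vf) = 9.8*0.38 + 62.5*0.62 = 42.5 x 10^-6/K

42.5 x 10^-6/K


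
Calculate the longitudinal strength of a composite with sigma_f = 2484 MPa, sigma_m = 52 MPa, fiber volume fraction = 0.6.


sigma_1 = sigma_f*Vf + sigma_m*(1-Vf) = 2484*0.6 + 52*0.4 = 1511.2 MPa

1511.2 MPa


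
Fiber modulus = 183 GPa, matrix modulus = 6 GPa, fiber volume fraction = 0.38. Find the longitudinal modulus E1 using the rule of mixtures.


E1 = Ef*Vf + Em*(1-Vf) = 183*0.38 + 6*0.62 = 73.26 GPa

73.26 GPa


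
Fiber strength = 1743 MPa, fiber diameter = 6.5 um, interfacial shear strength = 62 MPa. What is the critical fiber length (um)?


Lc = sigma_f * d / (2 * tau_i) = 1743 * 6.5 / (2 * 62) = 91.4 um

91.4 um


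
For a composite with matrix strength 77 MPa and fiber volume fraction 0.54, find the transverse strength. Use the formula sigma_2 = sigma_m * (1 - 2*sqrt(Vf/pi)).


factor = 1 - 2*sqrt(0.54/pi) = 0.1708
sigma_2 = 77 * 0.1708 = 13.15 MPa

13.15 MPa


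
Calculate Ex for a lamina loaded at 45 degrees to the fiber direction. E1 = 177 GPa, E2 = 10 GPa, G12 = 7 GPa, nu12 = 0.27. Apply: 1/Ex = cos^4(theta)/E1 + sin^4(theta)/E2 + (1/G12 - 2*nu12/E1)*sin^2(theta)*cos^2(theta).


cos^4(45) = 0.25, sin^4(45) = 0.25, sin^2(45)*cos^2(45) = 0.25
1/G12 - 2*nu12/E1 = 1/7 - 2*0.27/177 = 0.139806 GPa^-1
1/Ex = 0.25/177 + 0.25/10 + 0.139806*0.25 = 0.061364 GPa^-1
Ex = 16.3 GPa

16.3 GPa


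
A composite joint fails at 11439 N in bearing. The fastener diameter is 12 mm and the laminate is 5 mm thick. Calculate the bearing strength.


sigma_br = F/(d*h) = 11439/(12*5) = 190.7 MPa

190.7 MPa


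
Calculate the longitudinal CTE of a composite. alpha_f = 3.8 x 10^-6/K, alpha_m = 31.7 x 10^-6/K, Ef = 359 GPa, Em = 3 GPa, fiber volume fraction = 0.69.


E1 = Ef*Vf + Em*(1-Vf) = 248.64
alpha_1 = (alpha_f*Ef*Vf + alpha_m*Em*(1-Vf))/E1 = 3.9 x 10^-6/K

3.9 x 10^-6/K


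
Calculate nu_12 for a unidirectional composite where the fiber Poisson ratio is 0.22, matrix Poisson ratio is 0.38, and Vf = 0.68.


nu_12 = nu_f*Vf + nu_m*(1-Vf) = 0.22*0.68 + 0.38*0.32 = 0.2712

0.2712


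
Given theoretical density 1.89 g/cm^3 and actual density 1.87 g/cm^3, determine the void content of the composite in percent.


Void% = (rho_theo - rho_actual)/rho_theo * 100 = (1.89 - 1.87)/1.89 * 100 = 1.06%

1.06%


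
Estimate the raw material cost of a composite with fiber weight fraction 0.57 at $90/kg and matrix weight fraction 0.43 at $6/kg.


Cost = cost_f*Wf + cost_m*Wm = 90*0.57 + 6*0.43 = $53.88/kg

$53.88/kg


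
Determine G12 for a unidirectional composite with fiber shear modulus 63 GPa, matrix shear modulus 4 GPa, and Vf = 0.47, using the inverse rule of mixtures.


1/G12 = Vf/Gf + (1-Vf)/Gm = 0.47/63 + 0.53/4
G12 = 7.14 GPa

7.14 GPa


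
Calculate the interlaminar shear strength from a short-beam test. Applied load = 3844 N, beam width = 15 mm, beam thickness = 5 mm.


ILSS = 3F/(4bh) = 3*3844/(4*15*5) = 38.44 MPa

38.44 MPa


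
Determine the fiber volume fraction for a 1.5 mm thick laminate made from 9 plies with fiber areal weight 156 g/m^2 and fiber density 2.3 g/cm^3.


Vf = n * FAW / (rho_f * h * 1000) = 9 * 156 / (2.3 * 1.5 * 1000) = 0.407

0.407


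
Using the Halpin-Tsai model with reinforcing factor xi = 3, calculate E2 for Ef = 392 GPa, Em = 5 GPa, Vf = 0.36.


eta = (Ef/Em - 1)/(Ef/Em + xi) = (78.4 - 1)/(78.4 + 3) = 0.9509
E2 = Em*(1+xi*eta*Vf)/(1-eta*Vf) = 15.41 GPa

15.41 GPa


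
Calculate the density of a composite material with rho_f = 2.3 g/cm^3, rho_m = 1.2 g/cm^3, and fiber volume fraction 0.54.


rho_c = rho_f*Vf + rho_m*(1-Vf) = 2.3*0.54 + 1.2*0.46 = 1.794 g/cm^3

1.794 g/cm^3


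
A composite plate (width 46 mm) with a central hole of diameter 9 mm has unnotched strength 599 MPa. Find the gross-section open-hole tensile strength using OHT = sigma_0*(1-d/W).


OHT = sigma_0*(1-d/W) = 599*(1-9/46) = 481.8 MPa

481.8 MPa


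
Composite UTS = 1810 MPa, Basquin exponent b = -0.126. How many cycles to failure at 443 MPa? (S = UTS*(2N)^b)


N = 0.5 * (S/UTS)^(1/b) = 0.5 * (443/1810)^(1/-0.126) = 35510.5740 cycles

35510.5740 cycles


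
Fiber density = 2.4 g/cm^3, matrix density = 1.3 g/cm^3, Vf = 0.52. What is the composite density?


rho_c = rho_f*Vf + rho_m*(1-Vf) = 2.4*0.52 + 1.3*0.48 = 1.872 g/cm^3

1.872 g/cm^3


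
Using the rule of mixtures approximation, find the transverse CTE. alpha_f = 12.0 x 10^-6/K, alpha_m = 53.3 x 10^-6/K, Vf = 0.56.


alpha_2 = alpha_f*Vf + alpha_m*(1-Vf) = 12.0*0.56 + 53.3*0.44 = 30.2 x 10^-6/K

30.2 x 10^-6/K


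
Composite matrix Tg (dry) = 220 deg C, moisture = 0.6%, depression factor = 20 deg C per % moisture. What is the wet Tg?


Tg_wet = Tg_dry - k*moisture = 220 - 20*0.6 = 208.0 deg C

208.0 deg C


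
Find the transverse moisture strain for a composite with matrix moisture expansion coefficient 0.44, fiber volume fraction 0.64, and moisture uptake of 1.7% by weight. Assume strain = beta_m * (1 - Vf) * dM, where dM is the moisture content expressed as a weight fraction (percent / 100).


dM = 1.7/100 = 0.017
strain = beta_m * (1-Vf) * dM = 0.44 * 0.36 * 0.017 = 0.0026928

0.0026928


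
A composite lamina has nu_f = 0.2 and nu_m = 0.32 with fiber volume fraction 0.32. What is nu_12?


nu_12 = nu_f*Vf + nu_m*(1-Vf) = 0.2*0.32 + 0.32*0.68 = 0.2816

0.2816


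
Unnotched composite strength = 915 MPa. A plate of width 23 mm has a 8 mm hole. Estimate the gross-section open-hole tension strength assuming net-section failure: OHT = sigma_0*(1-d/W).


OHT = sigma_0*(1-d/W) = 915*(1-8/23) = 596.7 MPa

596.7 MPa


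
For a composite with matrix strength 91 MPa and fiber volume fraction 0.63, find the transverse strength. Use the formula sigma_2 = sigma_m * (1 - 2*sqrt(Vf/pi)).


factor = 1 - 2*sqrt(0.63/pi) = 0.1044
sigma_2 = 91 * 0.1044 = 9.5 MPa

9.5 MPa


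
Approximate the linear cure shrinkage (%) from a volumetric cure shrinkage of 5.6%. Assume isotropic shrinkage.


Linear shrinkage ≈ vol_shrink/3 = 5.6/3 = 1.867%

1.867%


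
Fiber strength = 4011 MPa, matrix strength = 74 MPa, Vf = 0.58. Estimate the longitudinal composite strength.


sigma_1 = sigma_f*Vf + sigma_m*(1-Vf) = 4011*0.58 + 74*0.42 = 2357.5 MPa

2357.5 MPa


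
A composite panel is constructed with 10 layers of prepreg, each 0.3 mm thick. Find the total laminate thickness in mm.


h = n * t_ply = 10 * 0.3 = 3.0 mm

3.0 mm


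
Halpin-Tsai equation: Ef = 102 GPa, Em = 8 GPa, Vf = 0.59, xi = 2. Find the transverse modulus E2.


eta = (Ef/Em - 1)/(Ef/Em + xi) = (12.75 - 1)/(12.75 + 2) = 0.7966
E2 = Em*(1+xi*eta*Vf)/(1-eta*Vf) = 29.28 GPa

29.28 GPa


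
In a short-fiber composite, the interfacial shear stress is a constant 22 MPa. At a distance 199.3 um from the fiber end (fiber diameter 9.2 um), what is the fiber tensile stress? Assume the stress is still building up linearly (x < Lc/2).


Force balance: sigma_f * (pi*d^2/4) = tau * (pi*d) * x  ->  sigma_f = 4 * tau * x / d
sigma_f = 4 * 22 * 199.3 / 9.2 = 1906.3 MPa

1906.3 MPa


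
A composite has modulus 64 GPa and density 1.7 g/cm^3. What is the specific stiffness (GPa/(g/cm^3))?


Specific stiffness = E/rho = 64/1.7 = 37.6 GPa/(g/cm^3)

37.6 GPa/(g/cm^3)


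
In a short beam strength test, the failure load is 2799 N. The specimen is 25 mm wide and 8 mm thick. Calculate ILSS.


ILSS = 3F/(4bh) = 3*2799/(4*25*8) = 10.5 MPa

10.5 MPa


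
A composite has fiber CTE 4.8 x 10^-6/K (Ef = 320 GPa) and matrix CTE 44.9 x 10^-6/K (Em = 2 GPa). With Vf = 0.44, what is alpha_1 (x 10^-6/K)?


E1 = Ef*Vf + Em*(1-Vf) = 141.92
alpha_1 = (alpha_f*Ef*Vf + alpha_m*Em*(1-Vf))/E1 = 5.12 x 10^-6/K

5.12 x 10^-6/K


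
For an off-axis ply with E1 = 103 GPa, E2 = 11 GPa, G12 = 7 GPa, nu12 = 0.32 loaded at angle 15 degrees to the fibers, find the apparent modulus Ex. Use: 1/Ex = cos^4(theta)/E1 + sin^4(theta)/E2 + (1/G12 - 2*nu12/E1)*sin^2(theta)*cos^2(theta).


cos^4(15) = 0.870513, sin^4(15) = 0.004487, sin^2(15)*cos^2(15) = 0.0625
1/G12 - 2*nu12/E1 = 1/7 - 2*0.32/103 = 0.136644 GPa^-1
1/Ex = 0.870513/103 + 0.004487/11 + 0.136644*0.0625 = 0.0173997 GPa^-1
Ex = 57.47 GPa

57.47 GPa


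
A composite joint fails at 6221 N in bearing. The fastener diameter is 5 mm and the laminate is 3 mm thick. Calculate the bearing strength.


sigma_br = F/(d*h) = 6221/(5*3) = 414.7 MPa

414.7 MPa


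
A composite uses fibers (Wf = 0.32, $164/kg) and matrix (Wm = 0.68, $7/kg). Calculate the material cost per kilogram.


Cost = cost_f*Wf + cost_m*Wm = 164*0.32 + 7*0.68 = $57.24/kg

$57.24/kg


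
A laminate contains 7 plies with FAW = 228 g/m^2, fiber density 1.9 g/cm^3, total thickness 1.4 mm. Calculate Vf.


Vf = n * FAW / (rho_f * h * 1000) = 7 * 228 / (1.9 * 1.4 * 1000) = 0.6

0.6


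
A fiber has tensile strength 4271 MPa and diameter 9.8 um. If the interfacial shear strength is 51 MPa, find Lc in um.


Lc = sigma_f * d / (2 * tau_i) = 4271 * 9.8 / (2 * 51) = 410.4 um

410.4 um


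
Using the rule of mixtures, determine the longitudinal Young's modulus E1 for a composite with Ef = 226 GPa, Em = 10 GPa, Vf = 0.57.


E1 = Ef*Vf + Em*(1-Vf) = 226*0.57 + 10*0.43 = 133.12 GPa

133.12 GPa


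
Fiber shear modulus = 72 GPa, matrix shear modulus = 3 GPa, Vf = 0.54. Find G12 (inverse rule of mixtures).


1/G12 = Vf/Gf + (1-Vf)/Gm = 0.54/72 + 0.46/3
G12 = 6.22 GPa

6.22 GPa


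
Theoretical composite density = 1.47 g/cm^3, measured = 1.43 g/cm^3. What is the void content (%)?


Void% = (rho_theo - rho_actual)/rho_theo * 100 = (1.47 - 1.43)/1.47 * 100 = 2.72%

2.72%


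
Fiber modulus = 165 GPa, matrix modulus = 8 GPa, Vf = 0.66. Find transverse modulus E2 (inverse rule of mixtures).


1/E2 = Vf/Ef + (1-Vf)/Em = 0.66/165 + 0.34/8
E2 = 21.51 GPa

21.51 GPa


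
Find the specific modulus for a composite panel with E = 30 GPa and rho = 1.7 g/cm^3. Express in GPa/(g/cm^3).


Specific stiffness = E/rho = 30/1.7 = 17.6 GPa/(g/cm^3)

17.6 GPa/(g/cm^3)


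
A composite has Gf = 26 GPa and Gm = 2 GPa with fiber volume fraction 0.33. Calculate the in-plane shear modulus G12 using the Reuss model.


1/G12 = Vf/Gf + (1-Vf)/Gm = 0.33/26 + 0.67/2
G12 = 2.88 GPa

2.88 GPa


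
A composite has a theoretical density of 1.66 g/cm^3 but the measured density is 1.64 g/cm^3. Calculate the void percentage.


Void% = (rho_theo - rho_actual)/rho_theo * 100 = (1.66 - 1.64)/1.66 * 100 = 1.2%

1.2%


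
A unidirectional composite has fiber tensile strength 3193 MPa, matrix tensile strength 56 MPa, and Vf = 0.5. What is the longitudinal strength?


sigma_1 = sigma_f*Vf + sigma_m*(1-Vf) = 3193*0.5 + 56*0.5 = 1624.5 MPa

1624.5 MPa


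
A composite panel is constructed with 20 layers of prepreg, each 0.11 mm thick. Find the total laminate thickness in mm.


h = n * t_ply = 20 * 0.11 = 2.2 mm

2.2 mm


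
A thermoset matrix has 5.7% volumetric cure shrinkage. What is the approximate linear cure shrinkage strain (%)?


Linear shrinkage ≈ vol_shrink/3 = 5.7/3 = 1.9%

1.9%


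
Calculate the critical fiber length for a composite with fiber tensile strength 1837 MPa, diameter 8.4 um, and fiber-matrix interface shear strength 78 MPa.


Lc = sigma_f * d / (2 * tau_i) = 1837 * 8.4 / (2 * 78) = 98.9 um

98.9 um


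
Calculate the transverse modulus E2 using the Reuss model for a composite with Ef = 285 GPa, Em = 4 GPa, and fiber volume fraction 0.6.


1/E2 = Vf/Ef + (1-Vf)/Em = 0.6/285 + 0.4/4
E2 = 9.79 GPa

9.79 GPa


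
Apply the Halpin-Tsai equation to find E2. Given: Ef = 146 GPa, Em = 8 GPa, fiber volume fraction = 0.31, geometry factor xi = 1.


eta = (Ef/Em - 1)/(Ef/Em + xi) = (18.25 - 1)/(18.25 + 1) = 0.8961
E2 = Em*(1+xi*eta*Vf)/(1-eta*Vf) = 14.15 GPa

14.15 GPa


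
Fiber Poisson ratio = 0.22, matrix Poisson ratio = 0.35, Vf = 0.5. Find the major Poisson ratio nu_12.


nu_12 = nu_f*Vf + nu_m*(1-Vf) = 0.22*0.5 + 0.35*0.5 = 0.285

0.285


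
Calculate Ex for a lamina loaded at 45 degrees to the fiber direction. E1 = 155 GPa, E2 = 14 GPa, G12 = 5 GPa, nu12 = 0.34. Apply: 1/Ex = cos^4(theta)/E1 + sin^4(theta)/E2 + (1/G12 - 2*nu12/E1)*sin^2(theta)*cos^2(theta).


cos^4(45) = 0.25, sin^4(45) = 0.25, sin^2(45)*cos^2(45) = 0.25
1/G12 - 2*nu12/E1 = 1/5 - 2*0.34/155 = 0.195613 GPa^-1
1/Ex = 0.25/155 + 0.25/14 + 0.195613*0.25 = 0.0683733 GPa^-1
Ex = 14.63 GPa

14.63 GPa


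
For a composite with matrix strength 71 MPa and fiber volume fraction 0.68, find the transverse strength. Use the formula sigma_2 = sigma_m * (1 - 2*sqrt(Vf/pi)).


factor = 1 - 2*sqrt(0.68/pi) = 0.0695
sigma_2 = 71 * 0.0695 = 4.94 MPa

4.94 MPa


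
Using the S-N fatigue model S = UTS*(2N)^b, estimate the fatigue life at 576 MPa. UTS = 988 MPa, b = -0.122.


N = 0.5 * (S/UTS)^(1/b) = 0.5 * (576/988)^(1/-0.122) = 41.6624 cycles

41.6624 cycles


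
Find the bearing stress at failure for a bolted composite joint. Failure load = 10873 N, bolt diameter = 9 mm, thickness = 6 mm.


sigma_br = F/(d*h) = 10873/(9*6) = 201.4 MPa

201.4 MPa


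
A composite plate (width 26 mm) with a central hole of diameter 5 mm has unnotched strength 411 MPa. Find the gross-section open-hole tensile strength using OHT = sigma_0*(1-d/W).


OHT = sigma_0*(1-d/W) = 411*(1-5/26) = 332.0 MPa

332.0 MPa


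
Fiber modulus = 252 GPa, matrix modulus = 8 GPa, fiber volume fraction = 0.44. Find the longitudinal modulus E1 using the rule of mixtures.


E1 = Ef*Vf + Em*(1-Vf) = 252*0.44 + 8*0.56 = 115.36 GPa

115.36 GPa


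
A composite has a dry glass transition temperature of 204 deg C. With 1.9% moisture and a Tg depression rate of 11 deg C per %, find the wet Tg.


Tg_wet = Tg_dry - k*moisture = 204 - 11*1.9 = 183.1 deg C

183.1 deg C


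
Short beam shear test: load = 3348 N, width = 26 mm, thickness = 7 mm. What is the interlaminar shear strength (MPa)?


ILSS = 3F/(4bh) = 3*3348/(4*26*7) = 13.8 MPa

13.8 MPa


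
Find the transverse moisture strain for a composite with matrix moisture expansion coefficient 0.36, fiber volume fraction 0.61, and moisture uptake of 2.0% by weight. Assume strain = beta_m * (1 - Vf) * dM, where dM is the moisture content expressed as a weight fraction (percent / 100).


dM = 2.0/100 = 0.02
strain = beta_m * (1-Vf) * dM = 0.36 * 0.39 * 0.02 = 0.002808

0.002808


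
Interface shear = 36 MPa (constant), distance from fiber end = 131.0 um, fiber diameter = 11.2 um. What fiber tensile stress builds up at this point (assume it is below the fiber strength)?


Force balance: sigma_f * (pi*d^2/4) = tau * (pi*d) * x  ->  sigma_f = 4 * tau * x / d
sigma_f = 4 * 36 * 131.0 / 11.2 = 1684.3 MPa

1684.3 MPa


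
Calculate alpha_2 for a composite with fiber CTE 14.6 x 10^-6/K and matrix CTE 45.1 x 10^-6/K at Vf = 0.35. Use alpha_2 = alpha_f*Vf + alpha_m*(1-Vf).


alpha_2 = alpha_f*Vf + alpha_m*(1-Vf) = 14.6*0.35 + 45.1*0.65 = 34.4 x 10^-6/K

34.4 x 10^-6/K


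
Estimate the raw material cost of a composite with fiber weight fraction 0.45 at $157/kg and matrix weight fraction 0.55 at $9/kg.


Cost = cost_f*Wf + cost_m*Wm = 157*0.45 + 9*0.55 = $75.6/kg

$75.6/kg


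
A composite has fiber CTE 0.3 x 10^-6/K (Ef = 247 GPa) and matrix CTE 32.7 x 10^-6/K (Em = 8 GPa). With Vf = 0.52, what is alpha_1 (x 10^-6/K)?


E1 = Ef*Vf + Em*(1-Vf) = 132.28
alpha_1 = (alpha_f*Ef*Vf + alpha_m*Em*(1-Vf))/E1 = 1.24 x 10^-6/K

1.24 x 10^-6/K


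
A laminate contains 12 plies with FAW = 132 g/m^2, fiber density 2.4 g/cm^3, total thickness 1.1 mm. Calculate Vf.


Vf = n * FAW / (rho_f * h * 1000) = 12 * 132 / (2.4 * 1.1 * 1000) = 0.6

0.6


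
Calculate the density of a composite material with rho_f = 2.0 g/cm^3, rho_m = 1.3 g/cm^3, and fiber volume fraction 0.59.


rho_c = rho_f*Vf + rho_m*(1-Vf) = 2.0*0.59 + 1.3*0.41 = 1.713 g/cm^3

1.713 g/cm^3


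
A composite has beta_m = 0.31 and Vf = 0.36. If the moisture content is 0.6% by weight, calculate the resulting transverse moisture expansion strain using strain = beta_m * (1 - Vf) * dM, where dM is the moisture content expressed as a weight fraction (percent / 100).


dM = 0.6/100 = 0.006
strain = beta_m * (1-Vf) * dM = 0.31 * 0.64 * 0.006 = 0.0011904

0.0011904


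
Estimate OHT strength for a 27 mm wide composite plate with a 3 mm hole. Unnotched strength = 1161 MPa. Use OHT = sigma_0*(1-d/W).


OHT = sigma_0*(1-d/W) = 1161*(1-3/27) = 1032.0 MPa

1032.0 MPa


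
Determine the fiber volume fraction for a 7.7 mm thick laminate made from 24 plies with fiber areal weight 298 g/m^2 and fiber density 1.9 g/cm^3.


Vf = n * FAW / (rho_f * h * 1000) = 24 * 298 / (1.9 * 7.7 * 1000) = 0.4889

0.4889


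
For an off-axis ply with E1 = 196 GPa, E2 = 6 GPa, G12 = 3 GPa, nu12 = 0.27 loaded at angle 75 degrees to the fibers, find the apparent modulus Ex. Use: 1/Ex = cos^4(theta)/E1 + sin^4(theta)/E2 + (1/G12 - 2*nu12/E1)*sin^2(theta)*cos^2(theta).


cos^4(75) = 0.004487, sin^4(75) = 0.870513, sin^2(75)*cos^2(75) = 0.0625
1/G12 - 2*nu12/E1 = 1/3 - 2*0.27/196 = 0.330578 GPa^-1
1/Ex = 0.004487/196 + 0.870513/6 + 0.330578*0.0625 = 0.1657695 GPa^-1
Ex = 6.03 GPa

6.03 GPa


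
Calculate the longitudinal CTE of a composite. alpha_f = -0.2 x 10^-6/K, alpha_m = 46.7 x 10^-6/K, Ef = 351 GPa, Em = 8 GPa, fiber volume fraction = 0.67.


E1 = Ef*Vf + Em*(1-Vf) = 237.81
alpha_1 = (alpha_f*Ef*Vf + alpha_m*Em*(1-Vf))/E1 = 0.32 x 10^-6/K

0.32 x 10^-6/K


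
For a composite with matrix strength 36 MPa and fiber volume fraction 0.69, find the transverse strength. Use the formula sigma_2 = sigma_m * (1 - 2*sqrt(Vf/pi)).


factor = 1 - 2*sqrt(0.69/pi) = 0.0627
sigma_2 = 36 * 0.0627 = 2.26 MPa

2.26 MPa


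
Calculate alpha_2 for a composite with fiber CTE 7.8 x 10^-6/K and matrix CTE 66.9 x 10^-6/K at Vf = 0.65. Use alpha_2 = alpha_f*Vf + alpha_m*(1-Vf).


alpha_2 = alpha_f*Vf + alpha_m*(1-Vf) = 7.8*0.65 + 66.9*0.35 = 28.5 x 10^-6/K

28.5 x 10^-6/K


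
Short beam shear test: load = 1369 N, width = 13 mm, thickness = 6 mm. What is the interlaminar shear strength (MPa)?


ILSS = 3F/(4bh) = 3*1369/(4*13*6) = 13.16 MPa

13.16 MPa


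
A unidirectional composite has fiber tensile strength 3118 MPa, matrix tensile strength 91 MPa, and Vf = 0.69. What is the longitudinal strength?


sigma_1 = sigma_f*Vf + sigma_m*(1-Vf) = 3118*0.69 + 91*0.31 = 2179.6 MPa

2179.6 MPa


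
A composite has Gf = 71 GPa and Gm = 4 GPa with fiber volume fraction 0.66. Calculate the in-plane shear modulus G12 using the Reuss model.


1/G12 = Vf/Gf + (1-Vf)/Gm = 0.66/71 + 0.34/4
G12 = 10.6 GPa

10.6 GPa


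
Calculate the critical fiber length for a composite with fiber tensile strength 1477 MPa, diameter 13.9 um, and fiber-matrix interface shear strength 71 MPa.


Lc = sigma_f * d / (2 * tau_i) = 1477 * 13.9 / (2 * 71) = 144.6 um

144.6 um


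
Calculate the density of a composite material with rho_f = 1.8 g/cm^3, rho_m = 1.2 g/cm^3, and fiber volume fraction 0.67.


rho_c = rho_f*Vf + rho_m*(1-Vf) = 1.8*0.67 + 1.2*0.33 = 1.602 g/cm^3

1.602 g/cm^3


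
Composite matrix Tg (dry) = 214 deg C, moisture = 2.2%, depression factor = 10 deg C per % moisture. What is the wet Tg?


Tg_wet = Tg_dry - k*moisture = 214 - 10*2.2 = 192.0 deg C

192.0 deg C


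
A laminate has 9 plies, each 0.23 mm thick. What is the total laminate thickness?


h = n * t_ply = 9 * 0.23 = 2.07 mm

2.07 mm


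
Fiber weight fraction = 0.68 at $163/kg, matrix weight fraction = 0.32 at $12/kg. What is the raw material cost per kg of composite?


Cost = cost_f*Wf + cost_m*Wm = 163*0.68 + 12*0.32 = $114.68/kg

$114.68/kg


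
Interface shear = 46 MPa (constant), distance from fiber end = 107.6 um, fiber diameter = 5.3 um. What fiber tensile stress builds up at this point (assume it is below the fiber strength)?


Force balance: sigma_f * (pi*d^2/4) = tau * (pi*d) * x  ->  sigma_f = 4 * tau * x / d
sigma_f = 4 * 46 * 107.6 / 5.3 = 3735.5 MPa

3735.5 MPa


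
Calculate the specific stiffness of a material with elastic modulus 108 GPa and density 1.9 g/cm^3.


Specific stiffness = E/rho = 108/1.9 = 56.8 GPa/(g/cm^3)

56.8 GPa/(g/cm^3)


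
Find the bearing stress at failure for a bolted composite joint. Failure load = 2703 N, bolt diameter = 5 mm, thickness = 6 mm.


sigma_br = F/(d*h) = 2703/(5*6) = 90.1 MPa

90.1 MPa


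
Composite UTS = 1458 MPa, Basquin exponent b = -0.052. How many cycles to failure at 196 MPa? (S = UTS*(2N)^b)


N = 0.5 * (S/UTS)^(1/b) = 0.5 * (196/1458)^(1/-0.052) = 2.8748e+16 cycles

2.8748e+16 cycles


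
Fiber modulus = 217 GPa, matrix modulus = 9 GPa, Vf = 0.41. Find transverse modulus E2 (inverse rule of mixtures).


1/E2 = Vf/Ef + (1-Vf)/Em = 0.41/217 + 0.59/9
E2 = 14.83 GPa

14.83 GPa


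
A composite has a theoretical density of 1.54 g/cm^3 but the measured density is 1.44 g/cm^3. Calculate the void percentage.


Void% = (rho_theo - rho_actual)/rho_theo * 100 = (1.54 - 1.44)/1.54 * 100 = 6.49%

6.49%


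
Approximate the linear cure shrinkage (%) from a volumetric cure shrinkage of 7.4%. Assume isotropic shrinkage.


Linear shrinkage ≈ vol_shrink/3 = 7.4/3 = 2.467%

2.467%


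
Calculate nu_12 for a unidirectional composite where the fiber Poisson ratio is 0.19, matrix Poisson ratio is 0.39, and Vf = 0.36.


nu_12 = nu_f*Vf + nu_m*(1-Vf) = 0.19*0.36 + 0.39*0.64 = 0.318

0.318


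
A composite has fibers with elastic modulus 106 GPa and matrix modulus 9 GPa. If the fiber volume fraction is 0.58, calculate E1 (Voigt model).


E1 = Ef*Vf + Em*(1-Vf) = 106*0.58 + 9*0.42 = 65.26 GPa

65.26 GPa


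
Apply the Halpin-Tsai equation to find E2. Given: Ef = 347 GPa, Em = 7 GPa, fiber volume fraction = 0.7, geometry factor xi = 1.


eta = (Ef/Em - 1)/(Ef/Em + xi) = (49.5714 - 1)/(49.5714 + 1) = 0.9605
E2 = Em*(1+xi*eta*Vf)/(1-eta*Vf) = 35.72 GPa

35.72 GPa


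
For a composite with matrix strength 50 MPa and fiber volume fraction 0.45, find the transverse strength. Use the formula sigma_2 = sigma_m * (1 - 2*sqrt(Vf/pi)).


factor = 1 - 2*sqrt(0.45/pi) = 0.2431
sigma_2 = 50 * 0.2431 = 12.15 MPa

12.15 MPa


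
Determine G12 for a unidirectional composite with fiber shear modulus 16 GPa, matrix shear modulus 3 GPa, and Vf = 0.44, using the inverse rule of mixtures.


1/G12 = Vf/Gf + (1-Vf)/Gm = 0.44/16 + 0.56/3
G12 = 4.67 GPa

4.67 GPa


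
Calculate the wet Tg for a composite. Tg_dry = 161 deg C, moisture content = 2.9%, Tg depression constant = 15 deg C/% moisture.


Tg_wet = Tg_dry - k*moisture = 161 - 15*2.9 = 117.5 deg C

117.5 deg C


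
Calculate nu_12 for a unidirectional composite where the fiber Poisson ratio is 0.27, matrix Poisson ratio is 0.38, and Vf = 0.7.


nu_12 = nu_f*Vf + nu_m*(1-Vf) = 0.27*0.7 + 0.38*0.3 = 0.303

0.303


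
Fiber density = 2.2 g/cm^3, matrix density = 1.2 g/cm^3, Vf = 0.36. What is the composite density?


rho_c = rho_f*Vf + rho_m*(1-Vf) = 2.2*0.36 + 1.2*0.64 = 1.56 g/cm^3

1.56 g/cm^3


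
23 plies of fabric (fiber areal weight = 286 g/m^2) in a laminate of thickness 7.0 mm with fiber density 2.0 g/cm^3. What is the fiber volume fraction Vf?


Vf = n * FAW / (rho_f * h * 1000) = 23 * 286 / (2.0 * 7.0 * 1000) = 0.4699

0.4699


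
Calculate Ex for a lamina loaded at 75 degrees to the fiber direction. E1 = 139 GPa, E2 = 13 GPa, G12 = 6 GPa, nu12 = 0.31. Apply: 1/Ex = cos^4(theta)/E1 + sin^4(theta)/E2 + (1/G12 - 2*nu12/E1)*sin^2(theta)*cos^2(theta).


cos^4(75) = 0.004487, sin^4(75) = 0.870513, sin^2(75)*cos^2(75) = 0.0625
1/G12 - 2*nu12/E1 = 1/6 - 2*0.31/139 = 0.162206 GPa^-1
1/Ex = 0.004487/139 + 0.870513/13 + 0.162206*0.0625 = 0.0771327 GPa^-1
Ex = 12.96 GPa

12.96 GPa


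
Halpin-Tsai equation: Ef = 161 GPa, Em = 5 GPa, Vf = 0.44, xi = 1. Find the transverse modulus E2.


eta = (Ef/Em - 1)/(Ef/Em + xi) = (32.2 - 1)/(32.2 + 1) = 0.9398
E2 = Em*(1+xi*eta*Vf)/(1-eta*Vf) = 12.05 GPa

12.05 GPa


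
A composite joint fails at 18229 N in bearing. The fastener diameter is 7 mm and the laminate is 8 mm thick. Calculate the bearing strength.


sigma_br = F/(d*h) = 18229/(7*8) = 325.5 MPa

325.5 MPa


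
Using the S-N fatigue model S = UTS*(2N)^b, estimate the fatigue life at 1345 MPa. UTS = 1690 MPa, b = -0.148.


N = 0.5 * (S/UTS)^(1/b) = 0.5 * (1345/1690)^(1/-0.148) = 2.3388 cycles

2.3388 cycles


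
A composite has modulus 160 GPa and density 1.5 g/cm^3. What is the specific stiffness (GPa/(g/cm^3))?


Specific stiffness = E/rho = 160/1.5 = 106.7 GPa/(g/cm^3)

106.7 GPa/(g/cm^3)


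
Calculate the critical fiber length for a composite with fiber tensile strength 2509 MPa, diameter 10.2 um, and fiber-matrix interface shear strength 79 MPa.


Lc = sigma_f * d / (2 * tau_i) = 2509 * 10.2 / (2 * 79) = 162.0 um

162.0 um


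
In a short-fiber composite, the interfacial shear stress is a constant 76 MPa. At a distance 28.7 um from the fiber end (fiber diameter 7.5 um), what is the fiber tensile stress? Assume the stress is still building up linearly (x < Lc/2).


Force balance: sigma_f * (pi*d^2/4) = tau * (pi*d) * x  ->  sigma_f = 4 * tau * x / d
sigma_f = 4 * 76 * 28.7 / 7.5 = 1163.3 MPa

1163.3 MPa


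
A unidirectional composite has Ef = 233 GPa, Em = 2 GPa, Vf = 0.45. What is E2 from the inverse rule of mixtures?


1/E2 = Vf/Ef + (1-Vf)/Em = 0.45/233 + 0.55/2
E2 = 3.61 GPa

3.61 GPa


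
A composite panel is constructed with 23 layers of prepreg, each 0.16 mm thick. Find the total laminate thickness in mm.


h = n * t_ply = 23 * 0.16 = 3.68 mm

3.68 mm
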